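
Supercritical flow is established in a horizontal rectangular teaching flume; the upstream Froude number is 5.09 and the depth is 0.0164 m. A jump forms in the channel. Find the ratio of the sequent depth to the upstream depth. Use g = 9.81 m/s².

Fr₁ = 5.09 (given).
Conjugate-depth relation: y₂/y₁ = ½[√(1 + 8Fr₁²) − 1] = ½[√208.3 − 1] = 6.72.

y₂/y₁ = 6.72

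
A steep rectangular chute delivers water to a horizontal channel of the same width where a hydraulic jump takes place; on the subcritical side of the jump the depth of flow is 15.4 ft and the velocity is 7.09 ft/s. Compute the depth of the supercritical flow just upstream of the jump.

y₁ = 2.66 ft

Fr₂ = V₂/√(g·y₂) = 7.09/√(32.2×15.4) = 0.318.
Applying the sequent-depth relation in reverse, y₁/y₂ = ½[√(1 + 8Fr₂²) − 1] = ½[√1.811 − 1] = 0.173.
y₁ = 0.173 × 15.4 = 2.66 ft.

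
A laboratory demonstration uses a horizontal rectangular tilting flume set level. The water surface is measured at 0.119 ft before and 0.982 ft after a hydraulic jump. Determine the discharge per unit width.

q = 1.44 ft²/s

For a rectangular channel the momentum equation gives q² = ½·g·y₁·y₂·(y₁ + y₂) = ½×32.2×0.119×0.982×1.10 = 2.07.
q = √2.07 = 1.44 ft²/s.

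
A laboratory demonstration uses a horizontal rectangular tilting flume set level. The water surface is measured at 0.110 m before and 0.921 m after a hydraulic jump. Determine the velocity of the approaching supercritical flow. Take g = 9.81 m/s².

V₁ = 6.51 m/s

For a rectangular channel the momentum equation gives q² = ½·g·y₁·y₂·(y₁ + y₂) = ½×9.81×0.110×0.921×1.03 = 0.512.
q = √0.512 = 0.716 m²/s.
V₁ = q/y₁ = 0.716/0.110 = 6.51 m/s.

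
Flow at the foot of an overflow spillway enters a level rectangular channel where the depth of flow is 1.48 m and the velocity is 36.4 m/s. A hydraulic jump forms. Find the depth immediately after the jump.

y₂ = 19.3 m

Fr₁ = V₁/√(g·y₁) = 36.4/√(9.81×1.48) = 9.55.
Conjugate-depth relation: y₂/y₁ = ½[√(1 + 8Fr₁²) − 1] = ½[√731.1 − 1] = 13.0.
y₂ = 13.0 × 1.48 = 19.3 m.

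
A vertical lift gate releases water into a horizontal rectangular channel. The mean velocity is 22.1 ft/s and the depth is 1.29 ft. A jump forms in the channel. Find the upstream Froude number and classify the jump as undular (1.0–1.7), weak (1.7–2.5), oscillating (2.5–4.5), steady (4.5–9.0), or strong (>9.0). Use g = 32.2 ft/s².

Fr₁ = 3.43; oscillating jump

Fr₁ = V₁/√(g·y₁) = 22.1/√(32.2×1.29) = 3.43.
Fr₁ = 3.43 lies in the oscillating range.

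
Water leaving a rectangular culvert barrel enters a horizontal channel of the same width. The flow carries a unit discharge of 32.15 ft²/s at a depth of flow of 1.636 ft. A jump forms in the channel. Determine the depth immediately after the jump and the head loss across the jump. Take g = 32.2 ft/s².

V₁ = q/y₁ = 32.15/1.636 = 19.65 ft/s. Fr₁ = V₁/√(g·y₁) = 19.65/√(32.2×1.636) = 2.708.
Sequent-depth ratio: y₂/y₁ = ½[√(1 + 8Fr₁²) − 1] = ½[√59.647 − 1] = 3.362.
y₂ = 3.362 × 1.636 = 5.500 ft.
V₂ = q/y₂ = 32.15/5.500 = 5.846 ft/s. E₁ = y₁ + V₁²/2g = 7.633 ft; E₂ = y₂ + V₂²/2g = 6.030 ft. ΔE = E₁ − E₂ = 1.602 ft.

y₂ = 5.500 ft; ΔE = 1.602 ft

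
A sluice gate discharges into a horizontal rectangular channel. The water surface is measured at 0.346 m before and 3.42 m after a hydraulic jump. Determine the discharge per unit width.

q = 4.68 m²/s

For a rectangular channel the momentum equation gives q² = ½·g·y₁·y₂·(y₁ + y₂) = ½×9.81×0.346×3.42×3.77 = 21.9.
q = √21.9 = 4.68 m²/s.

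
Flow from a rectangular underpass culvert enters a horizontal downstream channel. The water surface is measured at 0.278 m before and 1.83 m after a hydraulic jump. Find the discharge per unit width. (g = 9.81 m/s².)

q = 2.29 m²/s

For a rectangular channel the momentum equation gives q² = ½·g·y₁·y₂·(y₁ + y₂) = ½×9.81×0.278×1.83×2.11 = 5.26.
q = √5.26 = 2.29 m²/s.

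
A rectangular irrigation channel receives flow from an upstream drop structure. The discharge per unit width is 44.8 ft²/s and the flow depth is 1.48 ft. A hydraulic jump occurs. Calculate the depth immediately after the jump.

y₂ = 8.47 ft

V₁ = q/y₁ = 44.8/1.48 = 30.3 ft/s. Fr₁ = V₁/√(g·y₁) = 30.3/√(32.2×1.48) = 4.38.
Bélanger equation: y₂/y₁ = ½[√(1 + 8Fr₁²) − 1] = ½[√154.8 − 1] = 5.72.
y₂ = 5.72 × 1.48 = 8.47 ft.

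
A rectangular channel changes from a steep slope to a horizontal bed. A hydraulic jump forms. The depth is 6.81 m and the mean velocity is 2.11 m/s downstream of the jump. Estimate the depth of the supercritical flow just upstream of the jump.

Fr₂ = V₂/√(g·y₂) = 2.11/√(9.81×6.81) = 0.258.
The Bélanger relation is symmetric: y₁/y₂ = ½[√(1 + 8Fr₂²) − 1] = ½[√1.533 − 1] = 0.119.
y₁ = 0.119 × 6.81 = 0.811 m.

y₁ = 0.811 m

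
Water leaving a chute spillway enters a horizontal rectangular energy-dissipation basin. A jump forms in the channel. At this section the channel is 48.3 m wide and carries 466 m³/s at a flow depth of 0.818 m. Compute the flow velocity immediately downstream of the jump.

V₂ = 2.18 m/s

q = Q/b = 466/48.3 = 9.65 m²/s; V₁ = q/y₁ = 11.8 m/s. Fr₁ = V₁/√(g·y₁) = 4.16.
Bélanger equation: y₂/y₁ = ½[√(1 + 8Fr₁²) − 1] = ½[√139.7 − 1] = 5.41.
y₂ = 5.41 × 0.818 = 4.42 m.
V₂ = q/y₂ = 9.65/4.42 = 2.18 m/s.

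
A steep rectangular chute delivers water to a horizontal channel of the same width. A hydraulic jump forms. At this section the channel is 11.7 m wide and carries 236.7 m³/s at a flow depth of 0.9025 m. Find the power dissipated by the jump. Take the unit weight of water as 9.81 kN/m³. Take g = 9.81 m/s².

P = 39686 kW

q = Q/b = 236.7/11.7 = 20.23 m²/s; V₁ = q/y₁ = 22.42 m/s. Fr₁ = V₁/√(g·y₁) = 7.534.
Bélanger equation: y₂/y₁ = ½[√(1 + 8Fr₁²) − 1] = ½[√455.05 − 1] = 10.17.
y₂ = 10.17 × 0.9025 = 9.175 m.
V₂ = q/y₂ = 20.23/9.175 = 2.205 m/s. E₁ = y₁ + V₁²/2g = 26.51 m; E₂ = y₂ + V₂²/2g = 9.423 m. ΔE = E₁ − E₂ = 17.09 m.
P = γ·Q·ΔE = 9.81 × 236.7 × 17.09 = 39686 kW.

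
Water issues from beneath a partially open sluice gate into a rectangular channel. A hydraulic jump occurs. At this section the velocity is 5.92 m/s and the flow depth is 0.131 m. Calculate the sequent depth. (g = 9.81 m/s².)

Fr₁ = V₁/√(g·y₁) = 5.92/√(9.81×0.131) = 5.22.
From the momentum equation for a rectangular channel, y₂/y₁ = ½[√(1 + 8Fr₁²) − 1] = ½[√219.2 − 1] = 6.90.
y₂ = 6.90 × 0.131 = 0.904 m.

y₂ = 0.904 m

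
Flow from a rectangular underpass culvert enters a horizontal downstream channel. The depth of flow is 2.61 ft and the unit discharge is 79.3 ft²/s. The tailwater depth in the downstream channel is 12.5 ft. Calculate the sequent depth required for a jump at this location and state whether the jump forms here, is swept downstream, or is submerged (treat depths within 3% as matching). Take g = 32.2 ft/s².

y₂ = 11.0 ft; the jump is submerged

V₁ = q/y₁ = 79.3/2.61 = 30.4 ft/s. Fr₁ = V₁/√(g·y₁) = 30.4/√(32.2×2.61) = 3.31.
Conjugate-depth relation: y₂/y₁ = ½[√(1 + 8Fr₁²) − 1] = ½[√88.87 − 1] = 4.21.
y₂ = 4.21 × 2.61 = 11.0 ft.
Tailwater y_tw = 12.5 ft: y_tw > y₂, so the jump is submerged.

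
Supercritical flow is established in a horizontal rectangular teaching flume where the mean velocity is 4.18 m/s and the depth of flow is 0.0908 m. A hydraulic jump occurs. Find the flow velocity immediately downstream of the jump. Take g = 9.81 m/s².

V₂ = 0.723 m/s

Fr₁ = V₁/√(g·y₁) = 4.18/√(9.81×0.0908) = 4.43.
Bélanger equation: y₂/y₁ = ½[√(1 + 8Fr₁²) − 1] = ½[√157.9 − 1] = 5.78.
y₂ = 5.78 × 0.0908 = 0.525 m.
q = V₁·y₁ = 4.18 × 0.0908 = 0.380 m²/s.
V₂ = q/y₂ = 0.380/0.525 = 0.723 m/s.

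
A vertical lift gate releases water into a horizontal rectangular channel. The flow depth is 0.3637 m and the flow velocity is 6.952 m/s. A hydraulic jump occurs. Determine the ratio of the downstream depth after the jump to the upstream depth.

Fr₁ = V₁/√(g·y₁) = 6.952/√(9.81×0.3637) = 3.680.
From the momentum equation for a rectangular channel, y₂/y₁ = ½[√(1 + 8Fr₁²) − 1] = ½[√109.37 − 1] = 4.729.

y₂/y₁ = 4.729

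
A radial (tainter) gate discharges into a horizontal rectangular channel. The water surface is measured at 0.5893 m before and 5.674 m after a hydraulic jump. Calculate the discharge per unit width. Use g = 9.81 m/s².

q = 10.14 m²/s

For a rectangular channel the momentum equation gives q² = ½·g·y₁·y₂·(y₁ + y₂) = ½×9.81×0.5893×5.674×6.263 = 102.7.
q = √102.7 = 10.14 m²/s.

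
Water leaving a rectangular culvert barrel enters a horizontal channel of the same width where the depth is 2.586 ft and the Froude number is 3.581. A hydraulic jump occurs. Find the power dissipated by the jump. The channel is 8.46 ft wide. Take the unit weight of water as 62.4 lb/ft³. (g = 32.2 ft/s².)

P = 528.2 hp

Fr₁ = 3.581 (given).
Conjugate-depth relation: y₂/y₁ = ½[√(1 + 8Fr₁²) − 1] = ½[√103.59 − 1] = 4.589.
y₂ = 4.589 × 2.586 = 11.87 ft.
V₁ = Fr₁·√(g·y₁) = 3.581×√(32.2×2.586) = 32.68 ft/s; q = V₁·y₁ = 84.50 ft²/s. V₂ = q/y₂ = 84.50/11.87 = 7.121 ft/s. E₁ = y₁ + V₁²/2g = 19.17 ft; E₂ = y₂ + V₂²/2g = 12.65 ft. ΔE = E₁ − E₂ = 6.513 ft.
Q = q·b = 84.50 × 8.46 = 714.9 cfs. P = γ·Q·ΔE/550 = 62.4 × 714.9 × 6.513 / 550 = 528.2 hp.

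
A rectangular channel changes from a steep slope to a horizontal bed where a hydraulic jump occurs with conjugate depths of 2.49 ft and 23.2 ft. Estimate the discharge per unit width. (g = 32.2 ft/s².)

q = 155 ft²/s

For a rectangular channel the momentum equation gives q² = ½·g·y₁·y₂·(y₁ + y₂) = ½×32.2×2.49×23.2×25.7 = 23893.
q = √23893 = 155 ft²/s.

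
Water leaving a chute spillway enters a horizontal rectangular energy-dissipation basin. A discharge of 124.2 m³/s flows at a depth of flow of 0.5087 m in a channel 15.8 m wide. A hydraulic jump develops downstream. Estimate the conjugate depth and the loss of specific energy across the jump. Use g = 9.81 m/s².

y₂ = 4.729 m; ΔE = 7.810 m

q = Q/b = 124.2/15.8 = 7.861 m²/s; V₁ = q/y₁ = 15.45 m/s. Fr₁ = V₁/√(g·y₁) = 6.917.
Conjugate-depth relation: y₂/y₁ = ½[√(1 + 8Fr₁²) − 1] = ½[√383.79 − 1] = 9.295.
y₂ = 9.295 × 0.5087 = 4.729 m.
V₂ = q/y₂ = 7.861/4.729 = 1.662 m/s. E₁ = y₁ + V₁²/2g = 12.68 m; E₂ = y₂ + V₂²/2g = 4.869 m. ΔE = E₁ − E₂ = 7.810 m.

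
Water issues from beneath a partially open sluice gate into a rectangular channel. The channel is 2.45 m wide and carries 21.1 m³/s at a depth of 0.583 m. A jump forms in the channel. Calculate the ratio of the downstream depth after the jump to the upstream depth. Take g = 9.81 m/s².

y₂/y₁ = 8.25

q = Q/b = 21.1/2.45 = 8.61 m²/s; V₁ = q/y₁ = 14.8 m/s. Fr₁ = V₁/√(g·y₁) = 6.18.
Conjugate-depth relation: y₂/y₁ = ½[√(1 + 8Fr₁²) − 1] = ½[√306.2 − 1] = 8.25.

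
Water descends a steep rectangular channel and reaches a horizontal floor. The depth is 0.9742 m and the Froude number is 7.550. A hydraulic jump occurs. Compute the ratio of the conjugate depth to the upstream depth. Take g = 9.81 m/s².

Fr₁ = 7.550 (given).
By Bélanger, y₂/y₁ = ½[√(1 + 8Fr₁²) − 1] = ½[√457.02 − 1] = 10.19.

y₂/y₁ = 10.19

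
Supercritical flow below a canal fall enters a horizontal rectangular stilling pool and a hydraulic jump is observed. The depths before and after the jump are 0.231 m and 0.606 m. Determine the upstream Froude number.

Fr₁ = 2.18

For a rectangular channel the momentum equation gives q² = ½·g·y₁·y₂·(y₁ + y₂) = ½×9.81×0.231×0.606×0.837 = 0.575.
q = √0.575 = 0.758 m²/s.
V₁ = q/y₁ = 3.28 m/s; Fr₁ = V₁/√(g·y₁) = 2.18.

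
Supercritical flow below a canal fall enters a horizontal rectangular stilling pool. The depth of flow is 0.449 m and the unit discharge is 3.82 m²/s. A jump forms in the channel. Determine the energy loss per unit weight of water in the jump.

V₁ = q/y₁ = 3.82/0.449 = 8.51 m/s. Fr₁ = V₁/√(g·y₁) = 8.51/√(9.81×0.449) = 4.05.
Sequent-depth ratio: y₂/y₁ = ½[√(1 + 8Fr₁²) − 1] = ½[√132.5 − 1] = 5.25.
y₂ = 5.25 × 0.449 = 2.36 m.
V₂ = q/y₂ = 3.82/2.36 = 1.62 m/s. E₁ = y₁ + V₁²/2g = 4.14 m; E₂ = y₂ + V₂²/2g = 2.49 m. ΔE = E₁ − E₂ = 1.65 m.

ΔE = 1.65 m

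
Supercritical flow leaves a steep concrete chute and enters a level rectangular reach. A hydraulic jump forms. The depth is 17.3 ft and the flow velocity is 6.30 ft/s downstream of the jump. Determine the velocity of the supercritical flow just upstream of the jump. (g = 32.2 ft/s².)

V₁ = 49.8 ft/s

Fr₂ = V₂/√(g·y₂) = 6.30/√(32.2×17.3) = 0.267.
From the momentum equation (using Fr₂), y₁/y₂ = ½[√(1 + 8Fr₂²) − 1] = ½[√1.570 − 1] = 0.126.
y₁ = 0.126 × 17.3 = 2.19 ft.
V₁ = q/y₁ = 109/2.19 = 49.8 ft/s.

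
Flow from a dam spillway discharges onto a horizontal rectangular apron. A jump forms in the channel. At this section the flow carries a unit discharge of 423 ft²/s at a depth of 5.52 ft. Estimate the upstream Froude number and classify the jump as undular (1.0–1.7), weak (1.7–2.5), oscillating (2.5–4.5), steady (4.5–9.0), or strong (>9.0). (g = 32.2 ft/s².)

V₁ = q/y₁ = 423/5.52 = 76.6 ft/s. Fr₁ = V₁/√(g·y₁) = 76.6/√(32.2×5.52) = 5.75.
Fr₁ = 5.75 lies in the steady range.

Fr₁ = 5.75; steady jump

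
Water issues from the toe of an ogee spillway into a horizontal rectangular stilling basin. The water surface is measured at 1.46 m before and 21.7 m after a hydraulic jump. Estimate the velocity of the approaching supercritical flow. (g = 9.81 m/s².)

V₁ = 41.1 m/s

For a rectangular channel the momentum equation gives q² = ½·g·y₁·y₂·(y₁ + y₂) = ½×9.81×1.46×21.7×23.2 = 3599.
q = √3599 = 60.0 m²/s.
V₁ = q/y₁ = 60.0/1.46 = 41.1 m/s.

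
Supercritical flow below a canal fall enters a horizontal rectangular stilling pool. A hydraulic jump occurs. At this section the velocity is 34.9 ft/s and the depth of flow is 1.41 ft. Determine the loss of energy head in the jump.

Fr₁ = V₁/√(g·y₁) = 34.9/√(32.2×1.41) = 5.18.
Conjugate-depth relation: y₂/y₁ = ½[√(1 + 8Fr₁²) − 1] = ½[√215.6 − 1] = 6.84.
y₂ = 6.84 × 1.41 = 9.65 ft.
q = V₁·y₁ = 34.9 × 1.41 = 49.2 ft²/s. V₂ = q/y₂ = 49.2/9.65 = 5.10 ft/s. E₁ = y₁ + V₁²/2g = 20.3 ft; E₂ = y₂ + V₂²/2g = 10.1 ft. ΔE = E₁ − E₂ = 10.3 ft.

ΔE = 10.3 ft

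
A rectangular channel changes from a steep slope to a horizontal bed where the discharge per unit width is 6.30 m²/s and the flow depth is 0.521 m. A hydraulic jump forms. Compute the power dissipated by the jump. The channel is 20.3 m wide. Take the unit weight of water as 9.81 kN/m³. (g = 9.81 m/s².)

V₁ = q/y₁ = 6.30/0.521 = 12.1 m/s. Fr₁ = V₁/√(g·y₁) = 12.1/√(9.81×0.521) = 5.35.
Conjugate-depth relation: y₂/y₁ = ½[√(1 + 8Fr₁²) − 1] = ½[√229.9 − 1] = 7.08.
y₂ = 7.08 × 0.521 = 3.69 m.
V₂ = q/y₂ = 6.30/3.69 = 1.71 m/s. E₁ = y₁ + V₁²/2g = 7.97 m; E₂ = y₂ + V₂²/2g = 3.84 m. ΔE = E₁ − E₂ = 4.14 m.
Q = q·b = 6.30 × 20.3 = 128 m³/s. P = γ·Q·ΔE = 9.81 × 128 × 4.14 = 5189 kW.

P = 5189 kW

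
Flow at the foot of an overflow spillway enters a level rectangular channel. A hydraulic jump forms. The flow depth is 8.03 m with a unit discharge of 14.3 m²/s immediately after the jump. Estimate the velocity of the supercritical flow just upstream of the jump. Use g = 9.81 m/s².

V₂ = q/y₂ = 14.3/8.03 = 1.78 m/s; Fr₂ = V₂/√(g·y₂) = 0.201.
Since the conjugate-depth ratio holds either way, y₁/y₂ = ½[√(1 + 8Fr₂²) − 1] = ½[√1.322 − 1] = 0.0749.
y₁ = 0.0749 × 8.03 = 0.601 m.
V₁ = q/y₁ = 14.3/0.601 = 23.8 m/s.

V₁ = 23.8 m/s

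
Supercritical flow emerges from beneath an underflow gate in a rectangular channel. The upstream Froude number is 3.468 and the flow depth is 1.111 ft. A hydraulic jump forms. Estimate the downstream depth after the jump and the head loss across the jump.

y₂ = 4.922 ft; ΔE = 2.530 ft

Fr₁ = 3.468 (given).
Bélanger equation: y₂/y₁ = ½[√(1 + 8Fr₁²) − 1] = ½[√97.216 − 1] = 4.430.
y₂ = 4.430 × 1.111 = 4.922 ft.
Head loss: ΔE = (y₂ − y₁)³/(4y₁y₂) = (4.922 − 1.111)³/(4×1.111×4.922) = 55.33/21.87 = 2.530 ft.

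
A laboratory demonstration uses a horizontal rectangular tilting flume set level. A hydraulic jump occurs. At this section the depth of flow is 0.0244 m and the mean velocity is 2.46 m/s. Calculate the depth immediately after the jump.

Fr₁ = V₁/√(g·y₁) = 2.46/√(9.81×0.0244) = 5.03.
From the momentum equation for a rectangular channel, y₂/y₁ = ½[√(1 + 8Fr₁²) − 1] = ½[√203.3 − 1] = 6.63.
y₂ = 6.63 × 0.0244 = 0.162 m.

y₂ = 0.162 m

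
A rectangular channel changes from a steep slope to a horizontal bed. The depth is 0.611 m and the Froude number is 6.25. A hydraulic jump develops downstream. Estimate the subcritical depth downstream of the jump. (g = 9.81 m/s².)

Fr₁ = 6.25 (given).
Bélanger equation: y₂/y₁ = ½[√(1 + 8Fr₁²) − 1] = ½[√313.5 − 1] = 8.35.
y₂ = 8.35 × 0.611 = 5.10 m.

y₂ = 5.10 m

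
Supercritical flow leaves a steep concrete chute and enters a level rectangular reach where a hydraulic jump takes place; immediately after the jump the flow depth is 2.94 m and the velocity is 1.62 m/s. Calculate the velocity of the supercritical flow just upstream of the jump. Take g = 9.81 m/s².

V₁ = 10.3 m/s

Fr₂ = V₂/√(g·y₂) = 1.62/√(9.81×2.94) = 0.302.
Applying the sequent-depth relation in reverse, y₁/y₂ = ½[√(1 + 8Fr₂²) − 1] = ½[√1.728 − 1] = 0.157.
y₁ = 0.157 × 2.94 = 0.462 m.
V₁ = q/y₁ = 4.76/0.462 = 10.3 m/s.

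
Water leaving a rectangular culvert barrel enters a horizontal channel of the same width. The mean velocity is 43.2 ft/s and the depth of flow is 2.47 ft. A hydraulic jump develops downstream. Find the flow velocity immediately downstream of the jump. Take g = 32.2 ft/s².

V₂ = 6.78 ft/s

Fr₁ = V₁/√(g·y₁) = 43.2/√(32.2×2.47) = 4.84.
From the momentum equation for a rectangular channel, y₂/y₁ = ½[√(1 + 8Fr₁²) − 1] = ½[√188.7 − 1] = 6.37.
y₂ = 6.37 × 2.47 = 15.7 ft.
q = V₁·y₁ = 43.2 × 2.47 = 107 ft²/s.
V₂ = q/y₂ = 107/15.7 = 6.78 ft/s.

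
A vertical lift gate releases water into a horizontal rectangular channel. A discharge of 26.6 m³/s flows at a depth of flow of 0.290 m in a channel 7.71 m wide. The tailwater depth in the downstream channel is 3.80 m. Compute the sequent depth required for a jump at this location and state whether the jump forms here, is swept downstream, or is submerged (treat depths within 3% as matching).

q = Q/b = 26.6/7.71 = 3.45 m²/s; V₁ = q/y₁ = 11.9 m/s. Fr₁ = V₁/√(g·y₁) = 7.05.
Conjugate-depth relation: y₂/y₁ = ½[√(1 + 8Fr₁²) − 1] = ½[√399.0 − 1] = 9.49.
y₂ = 9.49 × 0.290 = 2.75 m.
Tailwater y_tw = 3.80 m: y_tw > y₂, so the jump is submerged.

y₂ = 2.75 m; the jump is submerged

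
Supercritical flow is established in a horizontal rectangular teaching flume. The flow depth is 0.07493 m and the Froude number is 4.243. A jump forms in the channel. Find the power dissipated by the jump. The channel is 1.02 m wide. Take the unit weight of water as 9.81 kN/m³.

Fr₁ = 4.243 (given).
Sequent-depth ratio: y₂/y₁ = ½[√(1 + 8Fr₁²) − 1] = ½[√145.02 − 1] = 5.521.
y₂ = 5.521 × 0.07493 = 0.4137 m.
V₁ = Fr₁·√(g·y₁) = 4.243×√(9.81×0.07493) = 3.638 m/s; q = V₁·y₁ = 0.2726 m²/s. V₂ = q/y₂ = 0.2726/0.4137 = 0.6589 m/s. E₁ = y₁ + V₁²/2g = 0.7494 m; E₂ = y₂ + V₂²/2g = 0.4358 m. ΔE = E₁ − E₂ = 0.3136 m.
Q = q·b = 0.2726 × 1.02 = 0.2780 m³/s. P = γ·Q·ΔE = 9.81 × 0.2780 × 0.3136 = 0.8553 kW.

P = 0.8553 kW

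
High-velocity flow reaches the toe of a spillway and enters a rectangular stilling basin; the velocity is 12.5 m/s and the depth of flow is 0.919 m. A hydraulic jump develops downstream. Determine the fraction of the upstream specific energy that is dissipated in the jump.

ΔE/E₁ = 0.410 (41.0%)

Fr₁ = V₁/√(g·y₁) = 12.5/√(9.81×0.919) = 4.16.
Conjugate-depth relation: y₂/y₁ = ½[√(1 + 8Fr₁²) − 1] = ½[√139.7 − 1] = 5.41.
y₂ = 5.41 × 0.919 = 4.97 m.
E₁ = y₁ + V₁²/2g = 8.88 m. ΔE = (y₂ − y₁)³/(4y₁y₂) = 3.64 m. ΔE/E₁ = 3.64/8.88 = 0.410.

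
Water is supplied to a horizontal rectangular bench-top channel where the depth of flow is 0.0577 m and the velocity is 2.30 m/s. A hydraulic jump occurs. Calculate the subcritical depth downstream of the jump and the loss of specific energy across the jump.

Fr₁ = V₁/√(g·y₁) = 2.30/√(9.81×0.0577) = 3.06.
Sequent-depth ratio: y₂/y₁ = ½[√(1 + 8Fr₁²) − 1] = ½[√75.77 − 1] = 3.85.
y₂ = 3.85 × 0.0577 = 0.222 m.
q = V₁·y₁ = 2.30 × 0.0577 = 0.133 m²/s. V₂ = q/y₂ = 0.133/0.222 = 0.597 m/s. E₁ = y₁ + V₁²/2g = 0.327 m; E₂ = y₂ + V₂²/2g = 0.240 m. ΔE = E₁ − E₂ = 0.0869 m.

y₂ = 0.222 m; ΔE = 0.0869 m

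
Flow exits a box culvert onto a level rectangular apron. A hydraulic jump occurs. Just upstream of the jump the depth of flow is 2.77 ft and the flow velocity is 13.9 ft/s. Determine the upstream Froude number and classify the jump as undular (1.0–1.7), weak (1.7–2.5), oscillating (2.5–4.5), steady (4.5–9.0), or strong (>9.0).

Fr₁ = 1.47; undular jump

Fr₁ = V₁/√(g·y₁) = 13.9/√(32.2×2.77) = 1.47.
Fr₁ = 1.47 lies in the undular range.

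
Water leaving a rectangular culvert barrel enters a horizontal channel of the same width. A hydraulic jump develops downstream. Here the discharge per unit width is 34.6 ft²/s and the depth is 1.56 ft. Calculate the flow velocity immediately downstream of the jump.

V₂ = 5.61 ft/s

V₁ = q/y₁ = 34.6/1.56 = 22.2 ft/s. Fr₁ = V₁/√(g·y₁) = 22.2/√(32.2×1.56) = 3.13.
Bélanger equation: y₂/y₁ = ½[√(1 + 8Fr₁²) − 1] = ½[√79.35 − 1] = 3.95.
y₂ = 3.95 × 1.56 = 6.17 ft.
V₂ = q/y₂ = 34.6/6.17 = 5.61 ft/s.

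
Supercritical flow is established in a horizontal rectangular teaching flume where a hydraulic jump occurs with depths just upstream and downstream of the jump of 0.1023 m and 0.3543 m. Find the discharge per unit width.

For a rectangular channel the momentum equation gives q² = ½·g·y₁·y₂·(y₁ + y₂) = ½×9.81×0.1023×0.3543×0.4566 = 0.08117.
q = √0.08117 = 0.2849 m²/s.

q = 0.2849 m²/s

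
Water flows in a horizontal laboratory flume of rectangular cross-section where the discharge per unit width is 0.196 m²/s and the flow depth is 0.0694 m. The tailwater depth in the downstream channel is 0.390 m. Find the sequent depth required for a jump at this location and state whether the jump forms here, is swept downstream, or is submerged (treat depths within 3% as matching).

y₂ = 0.303 m; the jump is submerged

V₁ = q/y₁ = 0.196/0.0694 = 2.82 m/s. Fr₁ = V₁/√(g·y₁) = 2.82/√(9.81×0.0694) = 3.42.
By Bélanger, y₂/y₁ = ½[√(1 + 8Fr₁²) − 1] = ½[√94.72 − 1] = 4.37.
y₂ = 4.37 × 0.0694 = 0.303 m.
Tailwater y_tw = 0.390 m: y_tw > y₂, so the jump is submerged.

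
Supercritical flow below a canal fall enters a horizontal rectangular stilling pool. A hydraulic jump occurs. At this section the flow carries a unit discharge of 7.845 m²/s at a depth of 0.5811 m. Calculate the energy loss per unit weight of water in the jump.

V₁ = q/y₁ = 7.845/0.5811 = 13.50 m/s. Fr₁ = V₁/√(g·y₁) = 13.50/√(9.81×0.5811) = 5.654.
Conjugate-depth relation: y₂/y₁ = ½[√(1 + 8Fr₁²) − 1] = ½[√256.77 − 1] = 7.512.
y₂ = 7.512 × 0.5811 = 4.365 m.
V₂ = q/y₂ = 7.845/4.365 = 1.797 m/s. E₁ = y₁ + V₁²/2g = 9.870 m; E₂ = y₂ + V₂²/2g = 4.530 m. ΔE = E₁ − E₂ = 5.341 m.

ΔE = 5.341 m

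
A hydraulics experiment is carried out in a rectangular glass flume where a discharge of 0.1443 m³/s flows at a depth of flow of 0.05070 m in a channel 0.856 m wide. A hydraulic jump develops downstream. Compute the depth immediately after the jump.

y₂ = 0.3136 m

q = Q/b = 0.1443/0.856 = 0.1686 m²/s; V₁ = q/y₁ = 3.325 m/s. Fr₁ = V₁/√(g·y₁) = 4.715.
Sequent-depth ratio: y₂/y₁ = ½[√(1 + 8Fr₁²) − 1] = ½[√178.82 − 1] = 6.186.
y₂ = 6.186 × 0.05070 = 0.3136 m.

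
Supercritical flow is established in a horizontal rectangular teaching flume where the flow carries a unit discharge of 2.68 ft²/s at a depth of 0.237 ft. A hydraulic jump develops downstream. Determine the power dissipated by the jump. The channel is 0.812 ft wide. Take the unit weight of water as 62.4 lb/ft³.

P = 0.221 hp

V₁ = q/y₁ = 2.68/0.237 = 11.3 ft/s. Fr₁ = V₁/√(g·y₁) = 11.3/√(32.2×0.237) = 4.09.
By Bélanger, y₂/y₁ = ½[√(1 + 8Fr₁²) − 1] = ½[√135.0 − 1] = 5.31.
y₂ = 5.31 × 0.237 = 1.26 ft.
V₂ = q/y₂ = 2.68/1.26 = 2.13 ft/s. E₁ = y₁ + V₁²/2g = 2.22 ft; E₂ = y₂ + V₂²/2g = 1.33 ft. ΔE = E₁ − E₂ = 0.894 ft.
Q = q·b = 2.68 × 0.812 = 2.18 cfs. P = γ·Q·ΔE/550 = 62.4 × 2.18 × 0.894 / 550 = 0.221 hp.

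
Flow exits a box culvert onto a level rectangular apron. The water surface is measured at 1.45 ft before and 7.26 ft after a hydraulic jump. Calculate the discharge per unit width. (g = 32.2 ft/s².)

For a rectangular channel the momentum equation gives q² = ½·g·y₁·y₂·(y₁ + y₂) = ½×32.2×1.45×7.26×8.71 = 1476.
q = √1476 = 38.4 ft²/s.

q = 38.4 ft²/s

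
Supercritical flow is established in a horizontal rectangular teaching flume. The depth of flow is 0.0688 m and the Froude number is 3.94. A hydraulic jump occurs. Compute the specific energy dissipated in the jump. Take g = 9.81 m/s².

ΔE = 0.232 m

Fr₁ = 3.94 (given).
Bélanger equation: y₂/y₁ = ½[√(1 + 8Fr₁²) − 1] = ½[√125.2 − 1] = 5.09.
y₂ = 5.09 × 0.0688 = 0.350 m.
V₁ = Fr₁·√(g·y₁) = 3.94×√(9.81×0.0688) = 3.24 m/s; q = V₁·y₁ = 0.223 m²/s. V₂ = q/y₂ = 0.223/0.350 = 0.635 m/s. E₁ = y₁ + V₁²/2g = 0.603 m; E₂ = y₂ + V₂²/2g = 0.371 m. ΔE = E₁ − E₂ = 0.232 m.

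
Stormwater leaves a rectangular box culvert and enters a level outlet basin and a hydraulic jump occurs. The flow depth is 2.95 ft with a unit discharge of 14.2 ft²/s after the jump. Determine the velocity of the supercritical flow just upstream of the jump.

V₁ = 13.4 ft/s

V₂ = q/y₂ = 14.2/2.95 = 4.81 ft/s; Fr₂ = V₂/√(g·y₂) = 0.494.
Since the conjugate-depth ratio holds either way, y₁/y₂ = ½[√(1 + 8Fr₂²) − 1] = ½[√2.951 − 1] = 0.359.
y₁ = 0.359 × 2.95 = 1.06 ft.
V₁ = q/y₁ = 14.2/1.06 = 13.4 ft/s.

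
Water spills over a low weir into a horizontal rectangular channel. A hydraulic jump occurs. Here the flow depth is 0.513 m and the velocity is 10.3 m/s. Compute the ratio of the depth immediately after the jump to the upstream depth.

y₂/y₁ = 6.01

Fr₁ = V₁/√(g·y₁) = 10.3/√(9.81×0.513) = 4.59.
From the momentum equation for a rectangular channel, y₂/y₁ = ½[√(1 + 8Fr₁²) − 1] = ½[√169.6 − 1] = 6.01.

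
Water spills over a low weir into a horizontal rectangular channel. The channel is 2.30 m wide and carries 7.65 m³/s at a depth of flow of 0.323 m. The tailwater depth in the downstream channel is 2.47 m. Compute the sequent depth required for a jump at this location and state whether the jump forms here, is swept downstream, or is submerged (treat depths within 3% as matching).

q = Q/b = 7.65/2.30 = 3.33 m²/s; V₁ = q/y₁ = 10.3 m/s. Fr₁ = V₁/√(g·y₁) = 5.78.
By Bélanger, y₂/y₁ = ½[√(1 + 8Fr₁²) − 1] = ½[√268.7 − 1] = 7.70.
y₂ = 7.70 × 0.323 = 2.49 m.
Tailwater y_tw = 2.47 m: y_tw ≈ y₂, so the jump forms here.

y₂ = 2.49 m; the jump forms here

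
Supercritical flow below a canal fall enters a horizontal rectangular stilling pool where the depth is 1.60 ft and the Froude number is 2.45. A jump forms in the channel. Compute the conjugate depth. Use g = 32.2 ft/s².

y₂ = 4.80 ft

Fr₁ = 2.45 (given).
By Bélanger, y₂/y₁ = ½[√(1 + 8Fr₁²) − 1] = ½[√49.02 − 1] = 3.00.
y₂ = 3.00 × 1.60 = 4.80 ft.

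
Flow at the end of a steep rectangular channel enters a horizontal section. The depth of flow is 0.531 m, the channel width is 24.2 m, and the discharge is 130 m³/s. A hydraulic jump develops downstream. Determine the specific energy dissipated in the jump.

ΔE = 2.52 m

q = Q/b = 130/24.2 = 5.37 m²/s; V₁ = q/y₁ = 10.1 m/s. Fr₁ = V₁/√(g·y₁) = 4.43.
Conjugate-depth relation: y₂/y₁ = ½[√(1 + 8Fr₁²) − 1] = ½[√158.2 − 1] = 5.79.
y₂ = 5.79 × 0.531 = 3.07 m.
Head loss: ΔE = (y₂ − y₁)³/(4y₁y₂) = (3.07 − 0.531)³/(4×0.531×3.07) = 16.4/6.53 = 2.52 m.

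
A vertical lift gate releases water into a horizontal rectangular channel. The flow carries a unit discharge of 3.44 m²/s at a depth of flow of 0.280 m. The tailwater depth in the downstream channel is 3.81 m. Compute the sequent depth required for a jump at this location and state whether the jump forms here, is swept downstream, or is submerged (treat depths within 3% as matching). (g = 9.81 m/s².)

y₂ = 2.80 m; the jump is submerged

V₁ = q/y₁ = 3.44/0.280 = 12.3 m/s. Fr₁ = V₁/√(g·y₁) = 12.3/√(9.81×0.280) = 7.41.
By Bélanger, y₂/y₁ = ½[√(1 + 8Fr₁²) − 1] = ½[√440.6 − 1] = 10.00.
y₂ = 10.00 × 0.280 = 2.80 m.
Tailwater y_tw = 3.81 m: y_tw > y₂, so the jump is submerged.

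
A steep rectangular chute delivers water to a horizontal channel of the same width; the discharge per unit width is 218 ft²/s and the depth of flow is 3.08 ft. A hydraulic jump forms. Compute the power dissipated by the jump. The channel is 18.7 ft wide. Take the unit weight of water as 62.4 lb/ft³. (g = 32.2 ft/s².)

V₁ = q/y₁ = 218/3.08 = 70.8 ft/s. Fr₁ = V₁/√(g·y₁) = 70.8/√(32.2×3.08) = 7.11.
Bélanger equation: y₂/y₁ = ½[√(1 + 8Fr₁²) − 1] = ½[√405.1 − 1] = 9.56.
y₂ = 9.56 × 3.08 = 29.5 ft.
V₂ = q/y₂ = 218/29.5 = 7.40 ft/s. E₁ = y₁ + V₁²/2g = 80.9 ft; E₂ = y₂ + V₂²/2g = 30.3 ft. ΔE = E₁ − E₂ = 50.6 ft.
Q = q·b = 218 × 18.7 = 4077 cfs. P = γ·Q·ΔE/550 = 62.4 × 4077 × 50.6 / 550 = 23386 hp.

P = 23386 hp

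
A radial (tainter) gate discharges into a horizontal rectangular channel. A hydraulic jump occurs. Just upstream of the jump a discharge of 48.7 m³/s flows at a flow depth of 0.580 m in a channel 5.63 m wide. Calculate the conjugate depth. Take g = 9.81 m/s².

q = Q/b = 48.7/5.63 = 8.65 m²/s; V₁ = q/y₁ = 14.9 m/s. Fr₁ = V₁/√(g·y₁) = 6.25.
By Bélanger, y₂/y₁ = ½[√(1 + 8Fr₁²) − 1] = ½[√313.7 − 1] = 8.36.
y₂ = 8.36 × 0.580 = 4.85 m.

y₂ = 4.85 m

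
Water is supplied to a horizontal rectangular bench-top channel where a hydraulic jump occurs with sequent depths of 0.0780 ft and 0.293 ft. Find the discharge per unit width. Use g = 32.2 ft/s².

For a rectangular channel the momentum equation gives q² = ½·g·y₁·y₂·(y₁ + y₂) = ½×32.2×0.0780×0.293×0.371 = 0.137.
q = √0.137 = 0.369 ft²/s.

q = 0.369 ft²/s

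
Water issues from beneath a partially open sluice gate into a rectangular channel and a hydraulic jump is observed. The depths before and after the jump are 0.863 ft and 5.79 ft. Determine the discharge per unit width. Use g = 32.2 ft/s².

q = 23.1 ft²/s

For a rectangular channel the momentum equation gives q² = ½·g·y₁·y₂·(y₁ + y₂) = ½×32.2×0.863×5.79×6.65 = 535.
q = √535 = 23.1 ft²/s.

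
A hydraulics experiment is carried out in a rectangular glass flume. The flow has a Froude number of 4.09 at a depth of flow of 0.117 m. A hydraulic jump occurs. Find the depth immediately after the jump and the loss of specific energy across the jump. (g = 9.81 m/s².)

Fr₁ = 4.09 (given).
By Bélanger, y₂/y₁ = ½[√(1 + 8Fr₁²) − 1] = ½[√134.8 − 1] = 5.31.
y₂ = 5.31 × 0.117 = 0.621 m.
Head loss: ΔE = (y₂ − y₁)³/(4y₁y₂) = (0.621 − 0.117)³/(4×0.117×0.621) = 0.128/0.291 = 0.440 m.

y₂ = 0.621 m; ΔE = 0.440 m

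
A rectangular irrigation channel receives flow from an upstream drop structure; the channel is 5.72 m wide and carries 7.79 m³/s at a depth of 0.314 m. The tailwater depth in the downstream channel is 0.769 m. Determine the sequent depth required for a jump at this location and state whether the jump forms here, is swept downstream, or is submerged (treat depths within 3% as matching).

y₂ = 0.952 m; the jump is swept downstream

q = Q/b = 7.79/5.72 = 1.36 m²/s; V₁ = q/y₁ = 4.34 m/s. Fr₁ = V₁/√(g·y₁) = 2.47.
From the momentum equation for a rectangular channel, y₂/y₁ = ½[√(1 + 8Fr₁²) − 1] = ½[√49.86 − 1] = 3.03.
y₂ = 3.03 × 0.314 = 0.952 m.
Tailwater y_tw = 0.769 m: y_tw < y₂, so the jump is swept downstream.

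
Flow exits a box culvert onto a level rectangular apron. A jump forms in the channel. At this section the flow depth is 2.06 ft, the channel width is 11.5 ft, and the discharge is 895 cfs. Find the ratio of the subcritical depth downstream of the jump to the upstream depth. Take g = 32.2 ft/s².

y₂/y₁ = 6.08

q = Q/b = 895/11.5 = 77.8 ft²/s; V₁ = q/y₁ = 37.8 ft/s. Fr₁ = V₁/√(g·y₁) = 4.64.
Bélanger equation: y₂/y₁ = ½[√(1 + 8Fr₁²) − 1] = ½[√173.1 − 1] = 6.08.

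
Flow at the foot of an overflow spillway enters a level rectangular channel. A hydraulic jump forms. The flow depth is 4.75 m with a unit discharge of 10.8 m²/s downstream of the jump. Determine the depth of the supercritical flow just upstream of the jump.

V₂ = q/y₂ = 10.8/4.75 = 2.27 m/s; Fr₂ = V₂/√(g·y₂) = 0.333.
From the momentum equation (using Fr₂), y₁/y₂ = ½[√(1 + 8Fr₂²) − 1] = ½[√1.888 − 1] = 0.187.
y₁ = 0.187 × 4.75 = 0.888 m.

y₁ = 0.888 m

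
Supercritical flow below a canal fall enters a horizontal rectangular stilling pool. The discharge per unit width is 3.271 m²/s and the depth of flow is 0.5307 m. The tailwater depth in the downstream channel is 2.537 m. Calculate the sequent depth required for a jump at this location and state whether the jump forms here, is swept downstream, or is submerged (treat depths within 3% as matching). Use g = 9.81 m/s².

V₁ = q/y₁ = 3.271/0.5307 = 6.164 m/s. Fr₁ = V₁/√(g·y₁) = 6.164/√(9.81×0.5307) = 2.701.
By Bélanger, y₂/y₁ = ½[√(1 + 8Fr₁²) − 1] = ½[√59.376 − 1] = 3.353.
y₂ = 3.353 × 0.5307 = 1.779 m.
Tailwater y_tw = 2.537 m: y_tw > y₂, so the jump is submerged.

y₂ = 1.779 m; the jump is submerged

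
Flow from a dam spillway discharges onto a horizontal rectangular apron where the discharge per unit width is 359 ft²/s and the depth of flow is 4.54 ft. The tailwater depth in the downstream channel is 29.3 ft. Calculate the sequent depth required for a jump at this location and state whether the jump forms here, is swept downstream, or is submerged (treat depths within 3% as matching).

y₂ = 39.8 ft; the jump is swept downstream

V₁ = q/y₁ = 359/4.54 = 79.1 ft/s. Fr₁ = V₁/√(g·y₁) = 79.1/√(32.2×4.54) = 6.54.
By Bélanger, y₂/y₁ = ½[√(1 + 8Fr₁²) − 1] = ½[√343.2 − 1] = 8.76.
y₂ = 8.76 × 4.54 = 39.8 ft.
Tailwater y_tw = 29.3 ft: y_tw < y₂, so the jump is swept downstream.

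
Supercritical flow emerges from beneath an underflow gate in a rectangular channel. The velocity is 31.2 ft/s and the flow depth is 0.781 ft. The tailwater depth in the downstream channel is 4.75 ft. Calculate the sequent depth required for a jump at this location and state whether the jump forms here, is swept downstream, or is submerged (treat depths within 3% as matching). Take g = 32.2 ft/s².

Fr₁ = V₁/√(g·y₁) = 31.2/√(32.2×0.781) = 6.22.
By Bélanger, y₂/y₁ = ½[√(1 + 8Fr₁²) − 1] = ½[√310.7 − 1] = 8.31.
y₂ = 8.31 × 0.781 = 6.49 ft.
Tailwater y_tw = 4.75 ft: y_tw < y₂, so the jump is swept downstream.

y₂ = 6.49 ft; the jump is swept downstream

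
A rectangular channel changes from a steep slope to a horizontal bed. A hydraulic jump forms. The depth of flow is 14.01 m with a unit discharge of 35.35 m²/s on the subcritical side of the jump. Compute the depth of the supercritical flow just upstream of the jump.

V₂ = q/y₂ = 35.35/14.01 = 2.523 m/s; Fr₂ = V₂/√(g·y₂) = 0.2152.
Applying the sequent-depth relation in reverse, y₁/y₂ = ½[√(1 + 8Fr₂²) − 1] = ½[√1.3706 − 1] = 0.08536.
y₁ = 0.08536 × 14.01 = 1.196 m.

y₁ = 1.196 m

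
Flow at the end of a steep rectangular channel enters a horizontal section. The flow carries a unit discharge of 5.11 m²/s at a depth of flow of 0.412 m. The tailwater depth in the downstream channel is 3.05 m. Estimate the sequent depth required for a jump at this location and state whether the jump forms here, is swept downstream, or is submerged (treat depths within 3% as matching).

V₁ = q/y₁ = 5.11/0.412 = 12.4 m/s. Fr₁ = V₁/√(g·y₁) = 12.4/√(9.81×0.412) = 6.17.
From the momentum equation for a rectangular channel, y₂/y₁ = ½[√(1 + 8Fr₁²) − 1] = ½[√305.5 − 1] = 8.24.
y₂ = 8.24 × 0.412 = 3.39 m.
Tailwater y_tw = 3.05 m: y_tw < y₂, so the jump is swept downstream.

y₂ = 3.39 m; the jump is swept downstream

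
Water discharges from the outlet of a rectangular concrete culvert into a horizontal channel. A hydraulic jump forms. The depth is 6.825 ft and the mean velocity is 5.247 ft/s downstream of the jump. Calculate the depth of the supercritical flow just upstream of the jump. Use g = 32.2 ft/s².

y₁ = 1.416 ft

Fr₂ = V₂/√(g·y₂) = 5.247/√(32.2×6.825) = 0.3539.
Applying the sequent-depth relation in reverse, y₁/y₂ = ½[√(1 + 8Fr₂²) − 1] = ½[√2.0022 − 1] = 0.2075.
y₁ = 0.2075 × 6.825 = 1.416 ft.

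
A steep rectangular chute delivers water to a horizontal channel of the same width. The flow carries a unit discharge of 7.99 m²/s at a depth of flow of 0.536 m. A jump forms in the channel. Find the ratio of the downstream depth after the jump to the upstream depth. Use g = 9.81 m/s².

y₂/y₁ = 8.71

V₁ = q/y₁ = 7.99/0.536 = 14.9 m/s. Fr₁ = V₁/√(g·y₁) = 14.9/√(9.81×0.536) = 6.50.
Sequent-depth ratio: y₂/y₁ = ½[√(1 + 8Fr₁²) − 1] = ½[√339.1 − 1] = 8.71.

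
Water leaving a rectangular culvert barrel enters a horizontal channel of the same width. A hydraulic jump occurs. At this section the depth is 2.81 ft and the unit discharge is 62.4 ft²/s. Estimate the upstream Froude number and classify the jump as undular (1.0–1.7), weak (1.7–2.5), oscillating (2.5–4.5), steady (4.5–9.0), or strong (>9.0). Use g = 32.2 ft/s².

V₁ = q/y₁ = 62.4/2.81 = 22.2 ft/s. Fr₁ = V₁/√(g·y₁) = 22.2/√(32.2×2.81) = 2.33.
Fr₁ = 2.33 lies in the weak range.

Fr₁ = 2.33; weak jump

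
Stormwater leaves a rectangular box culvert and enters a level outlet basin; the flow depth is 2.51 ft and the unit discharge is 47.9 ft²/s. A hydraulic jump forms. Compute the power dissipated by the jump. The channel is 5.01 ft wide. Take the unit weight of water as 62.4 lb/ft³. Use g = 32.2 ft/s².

P = 24.7 hp

V₁ = q/y₁ = 47.9/2.51 = 19.1 ft/s. Fr₁ = V₁/√(g·y₁) = 19.1/√(32.2×2.51) = 2.12.
From the momentum equation for a rectangular channel, y₂/y₁ = ½[√(1 + 8Fr₁²) − 1] = ½[√37.05 − 1] = 2.54.
y₂ = 2.54 × 2.51 = 6.38 ft.
Head loss: ΔE = (y₂ − y₁)³/(4y₁y₂) = (6.38 − 2.51)³/(4×2.51×6.38) = 58.1/64.1 = 0.907 ft.
Q = q·b = 47.9 × 5.01 = 240 cfs. P = γ·Q·ΔE/550 = 62.4 × 240 × 0.907 / 550 = 24.7 hp.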